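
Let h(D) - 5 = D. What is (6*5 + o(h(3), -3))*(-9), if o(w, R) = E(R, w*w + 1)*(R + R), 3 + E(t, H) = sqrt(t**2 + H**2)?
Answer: -432 + 54*sqrt(4234) ≈ 3081.7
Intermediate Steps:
h(D) = 5 + D
E(t, H) = -3 + sqrt(H**2 + t**2) (E(t, H) = -3 + sqrt(t**2 + H**2) = -3 + sqrt(H**2 + t**2))
o(w, R) = 2*R*(-3 + sqrt(R**2 + (1 + w**2)**2)) (o(w, R) = (-3 + sqrt((w*w + 1)**2 + R**2))*(R + R) = (-3 + sqrt((w**2 + 1)**2 + R**2))*(2*R) = (-3 + sqrt((1 + w**2)**2 + R**2))*(2*R) = (-3 + sqrt(R**2 + (1 + w**2)**2))*(2*R) = 2*R*(-3 + sqrt(R**2 + (1 + w**2)**2)))
(6*5 + o(h(3), -3))*(-9) = (6*5 + 2*(-3)*(-3 + sqrt((-3)**2 + (1 + (5 + 3)**2)**2)))*(-9) = (30 + 2*(-3)*(-3 + sqrt(9 + (1 + 8**2)**2)))*(-9) = (30 + 2*(-3)*(-3 + sqrt(9 + (1 + 64)**2)))*(-9) = (30 + 2*(-3)*(-3 + sqrt(9 + 65**2)))*(-9) = (30 + 2*(-3)*(-3 + sqrt(9 + 4225)))*(-9) = (30 + 2*(-3)*(-3 + sqrt(4234)))*(-9) = (30 + (18 - 6*sqrt(4234)))*(-9) = (48 - 6*sqrt(4234))*(-9) = -432 + 54*sqrt(4234)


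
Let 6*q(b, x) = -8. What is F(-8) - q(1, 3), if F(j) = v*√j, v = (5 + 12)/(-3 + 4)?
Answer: 4/3 + 34*I*√2 ≈ 1.3333 + 48.083*I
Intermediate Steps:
v = 17 (v = 17/1 = 17*1 = 17)
q(b, x) = -4/3 (q(b, x) = (⅙)*(-8) = -4/3)
F(j) = 17*√j
F(-8) - q(1, 3) = 17*√(-8) - 1*(-4/3) = 17*(2*I*√2) + 4/3 = 34*I*√2 + 4/3 = 4/3 + 34*I*√2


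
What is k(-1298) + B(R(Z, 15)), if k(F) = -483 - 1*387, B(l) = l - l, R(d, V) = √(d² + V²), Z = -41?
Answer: -870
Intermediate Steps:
R(d, V) = √(V² + d²)
B(l) = 0
k(F) = -870 (k(F) = -483 - 387 = -870)
k(-1298) + B(R(Z, 15)) = -870 + 0 = -870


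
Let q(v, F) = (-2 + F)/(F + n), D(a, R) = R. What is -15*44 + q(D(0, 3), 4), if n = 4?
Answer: -2639/4 ≈ -659.75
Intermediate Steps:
q(v, F) = (-2 + F)/(4 + F) (q(v, F) = (-2 + F)/(F + 4) = (-2 + F)/(4 + F))
-15*44 + q(D(0, 3), 4) = -15*44 + (-2 + 4)/(4 + 4) = -660 + 2/8 = -660 + (1/8)*2 = -660 + 1/4 = -2639/4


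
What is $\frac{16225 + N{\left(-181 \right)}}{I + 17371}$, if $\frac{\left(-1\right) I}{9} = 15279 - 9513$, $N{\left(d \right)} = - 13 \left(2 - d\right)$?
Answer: $- \frac{602}{1501} \approx -0.40107$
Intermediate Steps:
$N{\left(d \right)} = -26 + 13 d$
$I = -51894$ ($I = - 9 \left(15279 - 9513\right) = \left(-9\right) 5766 = -51894$)
$\frac{16225 + N{\left(-181 \right)}}{I + 17371} = \frac{16225 + \left(-26 + 13 \left(-181\right)\right)}{-51894 + 17371} = \frac{16225 - 2379}{-34523} = \left(16225 - 2379\right) \left(- \frac{1}{34523}\right) = 13846 \left(- \frac{1}{34523}\right) = - \frac{602}{1501}$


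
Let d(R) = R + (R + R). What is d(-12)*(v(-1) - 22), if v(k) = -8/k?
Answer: 504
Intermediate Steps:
d(R) = 3*R (d(R) = R + 2*R = 3*R)
d(-12)*(v(-1) - 22) = (3*(-12))*(-8/(-1) - 22) = -36*(-8*(-1) - 22) = -36*(8 - 22) = -36*(-14) = 504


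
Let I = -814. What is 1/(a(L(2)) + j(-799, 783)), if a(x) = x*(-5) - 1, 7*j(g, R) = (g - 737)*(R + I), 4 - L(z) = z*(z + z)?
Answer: 7/47749 ≈ 0.00014660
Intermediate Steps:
L(z) = 4 - 2*z**2 (L(z) = 4 - z*(z + z) = 4 - z*2*z = 4 - 2*z**2)
j(g, R) = (-814 + R)*(-737 + g)/7 (j(g, R) = ((g - 737)*(R - 814))/7 = ((-737 + g)*(-814 + R))/7 = ((-814 + R)*(-737 + g))/7 = (-814 + R)*(-737 + g)/7)
a(x) = -1 - 5*x (a(x) = -5*x - 1 = -1 - 5*x)
1/(a(L(2)) + j(-799, 783)) = 1/((-1 - 5*(4 - 2*2**2)) + (599918/7 - 814/7*(-799) - 737/7*783 + (1/7)*783*(-799))) = 1/((-1 - 5*(4 - 2*4)) + (599918/7 + 650386/7 - 577071/7 - 625617/7)) = 1/((-1 - 5*(4 - 8)) + 47616/7) = 1/((-1 - 5*(-4)) + 47616/7) = 1/((-1 + 20) + 47616/7) = 1/(19 + 47616/7) = 1/(47749/7) = 7/47749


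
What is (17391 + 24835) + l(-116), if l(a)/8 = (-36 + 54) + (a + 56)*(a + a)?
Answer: 153730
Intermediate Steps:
l(a) = 144 + 16*a*(56 + a) (l(a) = 8*((-36 + 54) + (a + 56)*(a + a)) = 8*(18 + (56 + a)*(2*a)) = 8*(18 + 2*a*(56 + a)) = 144 + 16*a*(56 + a))
(17391 + 24835) + l(-116) = (17391 + 24835) + (144 + 16*(-116)² + 896*(-116)) = 42226 + (144 + 16*13456 - 103936) = 42226 + (144 + 215296 - 103936) = 42226 + 111504 = 153730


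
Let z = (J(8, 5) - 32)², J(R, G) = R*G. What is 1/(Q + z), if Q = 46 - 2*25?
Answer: 1/60 ≈ 0.016667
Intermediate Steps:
J(R, G) = G*R
Q = -4 (Q = 46 - 50 = -4)
z = 64 (z = (5*8 - 32)² = (40 - 32)² = 8² = 64)
1/(Q + z) = 1/(-4 + 64) = 1/60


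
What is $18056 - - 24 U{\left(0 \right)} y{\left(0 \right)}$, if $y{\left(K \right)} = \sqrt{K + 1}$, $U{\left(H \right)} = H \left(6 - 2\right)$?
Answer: $18056$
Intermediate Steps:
$U{\left(H \right)} = 4 H$ ($U{\left(H \right)} = H 4 = 4 H$)
$y{\left(K \right)} = \sqrt{1 + K}$
$18056 - - 24 U{\left(0 \right)} y{\left(0 \right)} = 18056 - - 24 \cdot 4 \cdot 0 \sqrt{1 + 0} = 18056 - \left(-24\right) 0 \sqrt{1} = 18056 - 0 \cdot 1 = 18056 - 0 = 18056 + 0 = 18056$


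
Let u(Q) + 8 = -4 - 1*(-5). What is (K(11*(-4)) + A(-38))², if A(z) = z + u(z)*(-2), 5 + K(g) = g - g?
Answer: 841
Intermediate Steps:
K(g) = -5 (K(g) = -5 + (g - g) = -5 + 0 = -5)
u(Q) = -7 (u(Q) = -8 + (-4 - 1*(-5)) = -8 + (-4 + 5) = -8 + 1 = -7)
A(z) = 14 + z (A(z) = z - 7*(-2) = z + 14 = 14 + z)
(K(11*(-4)) + A(-38))² = (-5 + (14 - 38))² = (-5 - 24)² = (-29)² = 841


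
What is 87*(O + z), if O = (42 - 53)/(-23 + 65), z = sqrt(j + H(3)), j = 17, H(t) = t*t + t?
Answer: -319/14 + 87*sqrt(29) ≈ 445.72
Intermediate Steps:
H(t) = t + t**2 (H(t) = t**2 + t = t + t**2)
z = sqrt(29) (z = sqrt(17 + 3*(1 + 3)) = sqrt(17 + 3*4) = sqrt(17 + 12) = sqrt(29) ≈ 5.3852)
O = -11/42 ≈ -0.26190
87*(O + z) = 87*(-11/42 + sqrt(29)) = -319/14 + 87*sqrt(29)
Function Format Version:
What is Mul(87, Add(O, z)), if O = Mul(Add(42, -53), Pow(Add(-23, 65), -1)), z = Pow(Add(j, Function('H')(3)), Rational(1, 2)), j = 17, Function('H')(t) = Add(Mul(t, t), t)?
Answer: Add(Rational(-319, 14), Mul(87, Pow(29, Rational(1, 2)))) ≈ 445.72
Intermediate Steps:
Function('H')(t) = Add(t, Pow(t, 2)) (Function('H')(t) = Add(Pow(t, 2), t) = Add(t, Pow(t, 2)))
z = Pow(29, Rational(1, 2)) (z = Pow(Add(17, Mul(3, Add(1, 3))), Rational(1, 2)) = Pow(Add(17, Mul(3, 4)), Rational(1, 2)) = Pow(Add(17, 12), Rational(1, 2)) = Pow(29, Rational(1, 2)) ≈ 5.3852)
O = Rational(-11, 42) (O = Mul(-11, Pow(42, -1)) = Mul(-11, Rational(1, 42)) = Rational(-11, 42) ≈ -0.26190)
Mul(87, Add(O, z)) = Mul(87, Add(Rational(-11, 42), Pow(29, Rational(1, 2)))) = Add(Rational(-319, 14), Mul(87, Pow(29, Rational(1, 2))))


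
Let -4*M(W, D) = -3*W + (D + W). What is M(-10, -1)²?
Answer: 361/16 ≈ 22.563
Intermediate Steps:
M(W, D) = W/2 - D/4 (M(W, D) = -(-3*W + (D + W))/4 = -(D - 2*W)/4 = W/2 - D/4)
M(-10, -1)² = ((½)*(-10) - ¼*(-1))² = (-5 + ¼)² = (-19/4)² = 361/16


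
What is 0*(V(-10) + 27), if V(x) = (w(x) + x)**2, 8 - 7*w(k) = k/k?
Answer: 0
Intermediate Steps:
w(k) = 1 (w(k) = 8/7 - k/(7*k) = 8/7 - 1/7*1 = 8/7 - 1/7 = 1)
V(x) = (1 + x)**2
0*(V(-10) + 27) = 0*((1 - 10)**2 + 27) = 0*((-9)**2 + 27) = 0*(81 + 27) = 0*108 = 0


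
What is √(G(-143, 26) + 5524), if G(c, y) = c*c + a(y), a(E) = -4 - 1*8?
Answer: √25961 ≈ 161.12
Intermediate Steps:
a(E) = -12 (a(E) = -4 - 8 = -12)
G(c, y) = -12 + c² (G(c, y) = c*c - 12 = c² - 12 = -12 + c²)
√(G(-143, 26) + 5524) = √((-12 + (-143)²) + 5524) = √((-12 + 20449) + 5524) = √(20437 + 5524) = √25961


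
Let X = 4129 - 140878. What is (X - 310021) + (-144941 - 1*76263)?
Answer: -667974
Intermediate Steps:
X = -136749
(X - 310021) + (-144941 - 1*76263) = (-136749 - 310021) + (-144941 - 1*76263) = -446770 + (-144941 - 76263) = -446770 - 221204 = -667974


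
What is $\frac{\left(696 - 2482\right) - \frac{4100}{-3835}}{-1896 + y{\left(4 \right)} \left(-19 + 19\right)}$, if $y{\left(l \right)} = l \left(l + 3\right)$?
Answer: $\frac{684521}{727116} \approx 0.94142$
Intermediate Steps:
$y{\left(l \right)} = l \left(3 + l\right)$
$\frac{\left(696 - 2482\right) - \frac{4100}{-3835}}{-1896 + y{\left(4 \right)} \left(-19 + 19\right)} = \frac{\left(696 - 2482\right) - \frac{4100}{-3835}}{-1896 + 4 \left(3 + 4\right) \left(-19 + 19\right)} = \frac{-1786 - - \frac{820}{767}}{-1896 + 4 \cdot 7 \cdot 0} = \frac{-1786 + \frac{820}{767}}{-1896 + 28 \cdot 0} = - \frac{1369042}{767 \left(-1896 + 0\right)} = - \frac{1369042}{767 \left(-1896\right)} = \left(- \frac{1369042}{767}\right) \left(- \frac{1}{1896}\right) = \frac{684521}{727116}$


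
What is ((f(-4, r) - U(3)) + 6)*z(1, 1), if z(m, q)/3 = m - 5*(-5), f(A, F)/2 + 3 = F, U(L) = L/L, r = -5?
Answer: -858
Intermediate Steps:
U(L) = 1
f(A, F) = -6 + 2*F
z(m, q) = 75 + 3*m (z(m, q) = 3*(m - 5*(-5)) = 3*(m + 25) = 3*(25 + m) = 75 + 3*m)
((f(-4, r) - U(3)) + 6)*z(1, 1) = (((-6 + 2*(-5)) - 1*1) + 6)*(75 + 3*1) = (((-6 - 10) - 1) + 6)*(75 + 3) = ((-16 - 1) + 6)*78 = (-17 + 6)*78 = -11*78 = -858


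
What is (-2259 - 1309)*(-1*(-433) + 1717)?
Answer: -7671200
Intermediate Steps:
(-2259 - 1309)*(-1*(-433) + 1717) = -3568*(433 + 1717) = -3568*2150 = -7671200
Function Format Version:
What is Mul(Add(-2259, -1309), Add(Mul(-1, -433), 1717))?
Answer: -7671200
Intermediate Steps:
Mul(Add(-2259, -1309), Add(Mul(-1, -433), 1717)) = Mul(-3568, Add(433, 1717)) = Mul(-3568, 2150) = -7671200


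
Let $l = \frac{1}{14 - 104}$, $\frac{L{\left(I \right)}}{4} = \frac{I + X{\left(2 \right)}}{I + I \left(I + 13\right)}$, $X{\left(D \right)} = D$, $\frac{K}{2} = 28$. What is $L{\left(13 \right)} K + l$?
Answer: $\frac{1243}{130} \approx 9.5615$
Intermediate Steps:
$K = 56$ ($K = 2 \cdot 28 = 56$)
$L{\left(I \right)} = \frac{4 \left(2 + I\right)}{I + I \left(13 + I\right)}$ ($L{\left(I \right)} = 4 \frac{I + 2}{I + I \left(I + 13\right)} = 4 \frac{2 + I}{I + I \left(13 + I\right)} = \frac{4 \left(2 + I\right)}{I + I \left(13 + I\right)}$)
$l = - \frac{1}{90}$ ($l = \frac{1}{-90} = - \frac{1}{90} \approx -0.011111$)
$L{\left(13 \right)} K + l = \frac{4 \left(2 + 13\right)}{13 \left(14 + 13\right)} 56 - \frac{1}{90} = 4 \cdot \frac{1}{13} \cdot \frac{1}{27} \cdot 15 \cdot 56 - \frac{1}{90} = \frac{20}{117} \cdot 56 - \frac{1}{90} = \frac{1120}{117} - \frac{1}{90} = \frac{1243}{130}$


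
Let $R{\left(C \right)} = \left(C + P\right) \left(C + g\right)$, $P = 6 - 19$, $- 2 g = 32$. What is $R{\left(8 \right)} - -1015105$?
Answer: $1015145$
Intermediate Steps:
$g = -16$ ($g = \left(- \frac{1}{2}\right) 32 = -16$)
$P = -13$ ($P = 6 - 19 = -13$)
$R{\left(C \right)} = \left(-16 + C\right) \left(-13 + C\right)$ ($R{\left(C \right)} = \left(C - 13\right) \left(C - 16\right) = \left(-13 + C\right) \left(-16 + C\right) = \left(-16 + C\right) \left(-13 + C\right)$)
$R{\left(8 \right)} - -1015105 = \left(208 + 8^{2} - 232\right) - -1015105 = \left(208 + 64 - 232\right) + 1015105 = 40 + 1015105 = 1015145$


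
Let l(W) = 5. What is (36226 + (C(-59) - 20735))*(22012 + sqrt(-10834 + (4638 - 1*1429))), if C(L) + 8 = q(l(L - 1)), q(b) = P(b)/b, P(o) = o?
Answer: 340833808 + 77420*I*sqrt(305) ≈ 3.4083e+8 + 1.3521e+6*I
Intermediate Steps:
q(b) = 1 (q(b) = b/b = 1)
C(L) = -7 (C(L) = -8 + 1 = -7)
(36226 + (C(-59) - 20735))*(22012 + sqrt(-10834 + (4638 - 1*1429))) = (36226 + (-7 - 20735))*(22012 + sqrt(-10834 + (4638 - 1*1429))) = (36226 - 20742)*(22012 + sqrt(-10834 + (4638 - 1429))) = 15484*(22012 + sqrt(-10834 + 3209)) = 15484*(22012 + sqrt(-7625)) = 15484*(22012 + 5*I*sqrt(305)) = 340833808 + 77420*I*sqrt(305)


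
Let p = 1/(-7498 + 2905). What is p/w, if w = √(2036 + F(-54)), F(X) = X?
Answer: -√1982/9103326 ≈ -4.8905e-6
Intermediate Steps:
p = -1/4593 (p = 1/(-4593) = -1/4593 ≈ -0.00021772)
w = √1982 (w = √(2036 - 54) = √1982 ≈ 44.520)
p/w = -√1982/1982/4593 = -√1982/9103326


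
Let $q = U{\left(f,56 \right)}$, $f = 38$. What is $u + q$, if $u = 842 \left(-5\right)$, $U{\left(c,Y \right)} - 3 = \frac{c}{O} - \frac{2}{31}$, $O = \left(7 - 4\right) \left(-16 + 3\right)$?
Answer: $- \frac{5087519}{1209} \approx -4208.0$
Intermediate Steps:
$O = -39$ ($O = 3 \left(-13\right) = -39$)
$U{\left(c,Y \right)} = \frac{91}{31} - \frac{c}{39}$ ($U{\left(c,Y \right)} = 3 + \left(\frac{c}{-39} - \frac{2}{31}\right) = 3 + \left(c \left(- \frac{1}{39}\right) - \frac{2}{31}\right) = 3 - \left(\frac{2}{31} + \frac{c}{39}\right) = \frac{91}{31} - \frac{c}{39}$)
$q = \frac{2371}{1209}$ ($q = \frac{91}{31} - \frac{38}{39} = \frac{2371}{1209} \approx 1.9611$)
$u = -4210$
$u + q = -4210 + \frac{2371}{1209} = - \frac{5087519}{1209}$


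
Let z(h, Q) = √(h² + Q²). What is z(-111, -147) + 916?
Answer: 916 + 3*√3770 ≈ 1100.2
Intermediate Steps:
z(h, Q) = √(Q² + h²)
z(-111, -147) + 916 = √((-147)² + (-111)²) + 916 = √(21609 + 12321) + 916 = √33930 + 916 = 3*√3770 + 916 = 916 + 3*√3770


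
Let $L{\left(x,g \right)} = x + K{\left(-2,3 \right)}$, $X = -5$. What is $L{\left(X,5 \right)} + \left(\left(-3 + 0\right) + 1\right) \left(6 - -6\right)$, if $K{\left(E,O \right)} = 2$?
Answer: $-27$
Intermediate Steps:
$L{\left(x,g \right)} = 2 + x$ ($L{\left(x,g \right)} = x + 2 = 2 + x$)
$L{\left(X,5 \right)} + \left(\left(-3 + 0\right) + 1\right) \left(6 - -6\right) = \left(2 - 5\right) + \left(\left(-3 + 0\right) + 1\right) \left(6 - -6\right) = -3 + \left(-3 + 1\right) \left(6 + 6\right) = -3 - 24 = -27$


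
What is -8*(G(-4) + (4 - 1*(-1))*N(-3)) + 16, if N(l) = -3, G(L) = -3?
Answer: 160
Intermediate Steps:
-8*(G(-4) + (4 - 1*(-1))*N(-3)) + 16 = -8*(-3 + (4 - 1*(-1))*(-3)) + 16 = -8*(-3 + (4 + 1)*(-3)) + 16 = -8*(-3 + 5*(-3)) + 16 = -8*(-3 - 15) + 16 = -8*(-18) + 16 = 144 + 16 = 160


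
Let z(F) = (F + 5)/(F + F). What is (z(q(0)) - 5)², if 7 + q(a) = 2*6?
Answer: 16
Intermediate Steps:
q(a) = 5 (q(a) = -7 + 2*6 = -7 + 12 = 5)
z(F) = (5 + F)/(2*F) (z(F) = (5 + F)/((2*F)) = (5 + F)*(1/(2*F)) = (5 + F)/(2*F))
(z(q(0)) - 5)² = ((½)*(5 + 5)/5 - 5)² = ((½)*(⅕)*10 - 5)² = (1 - 5)² = (-4)² = 16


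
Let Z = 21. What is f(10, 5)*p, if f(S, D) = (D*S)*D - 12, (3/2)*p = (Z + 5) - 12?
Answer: 6664/3 ≈ 2221.3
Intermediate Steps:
p = 28/3 (p = 2*((21 + 5) - 12)/3 = 2*(26 - 12)/3 = (2/3)*14 = 28/3 ≈ 9.3333)
f(S, D) = -12 + S*D**2 (f(S, D) = S*D**2 - 12 = -12 + S*D**2)
f(10, 5)*p = (-12 + 10*5**2)*(28/3) = (-12 + 10*25)*(28/3) = (-12 + 250)*(28/3) = 238*(28/3) = 6664/3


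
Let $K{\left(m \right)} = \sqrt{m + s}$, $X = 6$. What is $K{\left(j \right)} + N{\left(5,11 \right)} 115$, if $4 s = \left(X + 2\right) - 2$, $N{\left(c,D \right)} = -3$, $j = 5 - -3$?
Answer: $-345 + \frac{\sqrt{38}}{2} \approx -341.92$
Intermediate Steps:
$j = 8$ ($j = 5 + 3 = 8$)
$s = \frac{3}{2}$ ($s = \frac{\left(6 + 2\right) - 2}{4} = \frac{8 - 2}{4} = \frac{1}{4} \cdot 6 = \frac{3}{2} \approx 1.5$)
$K{\left(m \right)} = \sqrt{\frac{3}{2} + m}$ ($K{\left(m \right)} = \sqrt{m + \frac{3}{2}} = \sqrt{\frac{3}{2} + m}$)
$K{\left(j \right)} + N{\left(5,11 \right)} 115 = \frac{\sqrt{6 + 4 \cdot 8}}{2} - 345 = \frac{\sqrt{6 + 32}}{2} - 345 = \frac{\sqrt{38}}{2} - 345 = -345 + \frac{\sqrt{38}}{2}$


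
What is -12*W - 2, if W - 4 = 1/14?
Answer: -356/7 ≈ -50.857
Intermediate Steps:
W = 57/14 (W = 4 + 1/14 = 57/14 ≈ 4.0714)
-12*W - 2 = -12*57/14 - 2 = -342/7 - 2 = -356/7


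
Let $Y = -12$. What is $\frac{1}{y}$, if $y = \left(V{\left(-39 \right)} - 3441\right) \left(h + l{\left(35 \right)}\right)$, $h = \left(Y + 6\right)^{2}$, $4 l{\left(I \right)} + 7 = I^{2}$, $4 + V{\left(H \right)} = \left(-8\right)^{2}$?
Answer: $- \frac{2}{2302461} \approx -8.6864 \cdot 10^{-7}$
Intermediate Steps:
$V{\left(H \right)} = 60$ ($V{\left(H \right)} = -4 + \left(-8\right)^{2} = -4 + 64 = 60$)
$l{\left(I \right)} = - \frac{7}{4} + \frac{I^{2}}{4}$
$h = 36$ ($h = \left(-12 + 6\right)^{2} = \left(-6\right)^{2} = 36$)
$y = - \frac{2302461}{2}$ ($y = \left(60 - 3441\right) \left(36 - \left(\frac{7}{4} - \frac{35^{2}}{4}\right)\right) = - 3381 \left(36 + \left(- \frac{7}{4} + \frac{1}{4} \cdot 1225\right)\right) = - 3381 \left(36 + \left(- \frac{7}{4} + \frac{1225}{4}\right)\right) = - 3381 \left(36 + \frac{609}{2}\right) = \left(-3381\right) \frac{681}{2} = - \frac{2302461}{2} \approx -1.1512 \cdot 10^{6}$)
$\frac{1}{y} = \frac{1}{- \frac{2302461}{2}} = - \frac{2}{2302461}$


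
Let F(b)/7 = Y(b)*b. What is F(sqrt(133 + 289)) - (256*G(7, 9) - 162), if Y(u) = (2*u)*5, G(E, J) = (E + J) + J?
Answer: 23302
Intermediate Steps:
G(E, J) = E + 2*J
Y(u) = 10*u
F(b) = 70*b**2 (F(b) = 7*((10*b)*b) = 7*(10*b**2) = 70*b**2)
F(sqrt(133 + 289)) - (256*G(7, 9) - 162) = 70*(sqrt(133 + 289))**2 - (256*(7 + 2*9) - 162) = 70*(sqrt(422))**2 - (256*(7 + 18) - 162) = 70*422 - (256*25 - 162) = 29540 - (6400 - 162) = 29540 - 1*6238 = 29540 - 6238 = 23302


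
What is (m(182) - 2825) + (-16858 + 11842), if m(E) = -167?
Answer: -8008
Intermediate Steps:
(m(182) - 2825) + (-16858 + 11842) = (-167 - 2825) + (-16858 + 11842) = -2992 - 5016 = -8008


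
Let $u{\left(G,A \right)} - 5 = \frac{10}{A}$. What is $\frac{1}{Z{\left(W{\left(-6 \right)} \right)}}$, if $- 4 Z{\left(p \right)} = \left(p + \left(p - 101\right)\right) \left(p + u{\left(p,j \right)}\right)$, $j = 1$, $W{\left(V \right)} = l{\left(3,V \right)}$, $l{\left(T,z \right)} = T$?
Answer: $\frac{2}{855} \approx 0.0023392$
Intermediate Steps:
$W{\left(V \right)} = 3$
$u{\left(G,A \right)} = 5 + \frac{10}{A}$
$Z{\left(p \right)} = - \frac{\left(-101 + 2 p\right) \left(15 + p\right)}{4}$ ($Z{\left(p \right)} = - \frac{\left(p + \left(p - 101\right)\right) \left(p + \left(5 + \frac{10}{1}\right)\right)}{4} = - \frac{\left(p + \left(p - 101\right)\right) \left(p + \left(5 + 10 \cdot 1\right)\right)}{4} = - \frac{\left(p + \left(-101 + p\right)\right) \left(p + \left(5 + 10\right)\right)}{4} = - \frac{\left(-101 + 2 p\right) \left(p + 15\right)}{4} = - \frac{\left(-101 + 2 p\right) \left(15 + p\right)}{4}$)
$\frac{1}{Z{\left(W{\left(-6 \right)} \right)}} = \frac{1}{\frac{1515}{4} - \frac{3^{2}}{2} + \frac{71}{4} \cdot 3} = \frac{1}{\frac{1515}{4} - \frac{9}{2} + \frac{213}{4}} = \frac{1}{\frac{855}{2}} = \frac{2}{855}$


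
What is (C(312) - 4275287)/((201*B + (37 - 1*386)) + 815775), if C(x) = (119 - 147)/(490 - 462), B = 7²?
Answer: -4275288/825275 ≈ -5.1804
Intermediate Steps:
B = 49
C(x) = -1 (C(x) = -28/28 = -28*1/28 = -1)
(C(312) - 4275287)/((201*B + (37 - 1*386)) + 815775) = (-1 - 4275287)/((201*49 + (37 - 1*386)) + 815775) = -4275288/((9849 + (37 - 386)) + 815775) = -4275288/((9849 - 349) + 815775) = -4275288/(9500 + 815775) = -4275288/825275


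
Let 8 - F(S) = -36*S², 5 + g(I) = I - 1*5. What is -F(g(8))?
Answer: -152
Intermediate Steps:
g(I) = -10 + I (g(I) = -5 + (I - 1*5) = -5 + (I - 5) = -5 + (-5 + I) = -10 + I)
F(S) = 8 + 36*S² (F(S) = 8 - (-36)*S² = 8 + 36*S²)
-F(g(8)) = -(8 + 36*(-10 + 8)²) = -(8 + 36*(-2)²) = -(8 + 36*4) = -(8 + 144) = -1*152 = -152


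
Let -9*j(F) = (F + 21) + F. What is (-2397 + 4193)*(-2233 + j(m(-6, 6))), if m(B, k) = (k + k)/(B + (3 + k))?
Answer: -36146296/9 ≈ -4.0163e+6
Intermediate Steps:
m(B, k) = 2*k/(3 + B + k) (m(B, k) = (2*k)/(3 + B + k) = 2*k/(3 + B + k))
j(F) = -7/3 - 2*F/9 (j(F) = -((F + 21) + F)/9 = -((21 + F) + F)/9 = -(21 + 2*F)/9 = -7/3 - 2*F/9)
(-2397 + 4193)*(-2233 + j(m(-6, 6))) = (-2397 + 4193)*(-2233 + (-7/3 - 4*6/(9*(3 - 6 + 6)))) = 1796*(-2233 + (-7/3 - 4*6/(9*3))) = 1796*(-2233 + (-7/3 - 2/9*4)) = 1796*(-2233 + (-7/3 - 8/9)) = 1796*(-2233 - 29/9) = 1796*(-20126/9) = -36146296/9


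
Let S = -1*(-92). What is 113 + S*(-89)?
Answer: -8075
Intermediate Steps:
S = 92
113 + S*(-89) = 113 + 92*(-89) = 113 - 8188 = -8075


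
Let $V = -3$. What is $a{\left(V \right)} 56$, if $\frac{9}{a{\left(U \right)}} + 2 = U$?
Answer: $- \frac{504}{5} \approx -100.8$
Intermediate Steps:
$a{\left(U \right)} = \frac{9}{-2 + U}$
$a{\left(V \right)} 56 = \frac{9}{-2 - 3} \cdot 56 = \frac{9}{-5} \cdot 56 = 9 \left(- \frac{1}{5}\right) 56 = \left(- \frac{9}{5}\right) 56 = - \frac{504}{5}$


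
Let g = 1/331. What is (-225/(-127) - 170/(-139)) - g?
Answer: 17480662/5843143 ≈ 2.9917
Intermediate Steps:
g = 1/331 ≈ 0.0030211
(-225/(-127) - 170/(-139)) - g = (-225/(-127) - 170/(-139)) - 1*1/331 = (-225*(-1/127) - 170*(-1/139)) - 1/331 = (225/127 + 170/139) - 1/331 = 52865/17653 - 1/331 = 17480662/5843143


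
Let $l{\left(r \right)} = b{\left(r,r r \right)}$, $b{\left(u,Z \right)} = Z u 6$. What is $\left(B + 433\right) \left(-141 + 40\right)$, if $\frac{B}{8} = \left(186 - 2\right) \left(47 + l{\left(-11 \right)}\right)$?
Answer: $1180263275$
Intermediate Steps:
$b{\left(u,Z \right)} = 6 Z u$
$l{\left(r \right)} = 6 r^{3}$ ($l{\left(r \right)} = 6 r r r = 6 r^{2} r = 6 r^{3}$)
$B = -11686208$ ($B = 8 \left(186 - 2\right) \left(47 + 6 \left(-11\right)^{3}\right) = 8 \cdot 184 \left(47 + 6 \left(-1331\right)\right) = 8 \cdot 184 \left(47 - 7986\right) = 8 \cdot 184 \left(-7939\right) = 8 \left(-1460776\right) = -11686208$)
$\left(B + 433\right) \left(-141 + 40\right) = \left(-11686208 + 433\right) \left(-141 + 40\right) = \left(-11685775\right) \left(-101\right) = 1180263275$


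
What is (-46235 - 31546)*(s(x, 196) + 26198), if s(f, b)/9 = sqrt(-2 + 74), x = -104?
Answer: -2037706638 - 4200174*sqrt(2) ≈ -2.0436e+9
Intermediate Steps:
s(f, b) = 54*sqrt(2) (s(f, b) = 9*sqrt(-2 + 74) = 9*sqrt(72) = 9*(6*sqrt(2)) = 54*sqrt(2))
(-46235 - 31546)*(s(x, 196) + 26198) = (-46235 - 31546)*(54*sqrt(2) + 26198) = -77781*(26198 + 54*sqrt(2)) = -2037706638 - 4200174*sqrt(2)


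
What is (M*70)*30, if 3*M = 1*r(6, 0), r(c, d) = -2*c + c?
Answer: -4200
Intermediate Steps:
r(c, d) = -c
M = -2 (M = (1*(-1*6))/3 = (1*(-6))/3 = (⅓)*(-6) = -2)
(M*70)*30 = -2*70*30 = -140*30 = -4200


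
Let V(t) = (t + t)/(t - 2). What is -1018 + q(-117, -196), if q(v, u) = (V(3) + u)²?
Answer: 35082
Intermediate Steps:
V(t) = 2*t/(-2 + t) (V(t) = (2*t)/(-2 + t) = 2*t/(-2 + t))
q(v, u) = (6 + u)² (q(v, u) = (2*3/(-2 + 3) + u)² = (2*3/1 + u)² = (2*3*1 + u)² = (6 + u)²)
-1018 + q(-117, -196) = -1018 + (6 - 196)² = -1018 + (-190)² = -1018 + 36100 = 35082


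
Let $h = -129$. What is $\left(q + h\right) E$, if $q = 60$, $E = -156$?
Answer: $10764$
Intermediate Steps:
$\left(q + h\right) E = \left(60 - 129\right) \left(-156\right) = \left(-69\right) \left(-156\right) = 10764$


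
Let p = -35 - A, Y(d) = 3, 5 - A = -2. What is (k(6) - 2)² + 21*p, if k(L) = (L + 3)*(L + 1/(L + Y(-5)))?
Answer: 1927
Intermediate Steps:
A = 7 (A = 5 - 1*(-2) = 5 + 2 = 7)
p = -42 (p = -35 - 1*7 = -35 - 7 = -42)
k(L) = (3 + L)*(L + 1/(3 + L)) (k(L) = (L + 3)*(L + 1/(L + 3)) = (3 + L)*(L + 1/(3 + L)))
(k(6) - 2)² + 21*p = ((1 + 6² + 3*6) - 2)² + 21*(-42) = ((1 + 36 + 18) - 2)² - 882 = (55 - 2)² - 882 = 53² - 882 = 2809 - 882 = 1927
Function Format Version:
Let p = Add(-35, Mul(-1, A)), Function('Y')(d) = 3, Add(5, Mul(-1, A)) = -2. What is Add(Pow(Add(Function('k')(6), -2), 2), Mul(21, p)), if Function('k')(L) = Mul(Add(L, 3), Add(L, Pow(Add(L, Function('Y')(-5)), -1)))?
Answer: 1927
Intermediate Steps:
A = 7 (A = Add(5, Mul(-1, -2)) = Add(5, 2) = 7)
p = -42 (p = Add(-35, Mul(-1, 7)) = Add(-35, -7) = -42)
Function('k')(L) = Mul(Add(3, L), Add(L, Pow(Add(3, L), -1))) (Function('k')(L) = Mul(Add(L, 3), Add(L, Pow(Add(L, 3), -1))) = Mul(Add(3, L), Add(L, Pow(Add(3, L), -1))))
Add(Pow(Add(Function('k')(6), -2), 2), Mul(21, p)) = Add(Pow(Add(Add(1, Pow(6, 2), Mul(3, 6)), -2), 2), Mul(21, -42)) = Add(Pow(Add(Add(1, 36, 18), -2), 2), -882) = Add(Pow(Add(55, -2), 2), -882) = Add(Pow(53, 2), -882) = Add(2809, -882) = 1927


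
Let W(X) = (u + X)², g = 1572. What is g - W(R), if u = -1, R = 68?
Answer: -2917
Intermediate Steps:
W(X) = (-1 + X)²
g - W(R) = 1572 - (-1 + 68)² = 1572 - 1*67² = 1572 - 1*4489 = 1572 - 4489 = -2917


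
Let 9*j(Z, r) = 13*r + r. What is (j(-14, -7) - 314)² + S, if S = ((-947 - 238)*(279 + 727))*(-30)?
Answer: 2905377076/81 ≈ 3.5869e+7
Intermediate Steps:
S = 35763300 (S = -1185*1006*(-30) = -1192110*(-30) = 35763300)
j(Z, r) = 14*r/9 (j(Z, r) = (13*r + r)/9 = (14*r)/9 = 14*r/9)
(j(-14, -7) - 314)² + S = ((14/9)*(-7) - 314)² + 35763300 = (-98/9 - 314)² + 35763300 = (-2924/9)² + 35763300 = 8549776/81 + 35763300 = 2905377076/81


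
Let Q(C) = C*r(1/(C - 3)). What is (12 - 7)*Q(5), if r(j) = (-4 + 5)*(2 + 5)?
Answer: 175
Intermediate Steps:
r(j) = 7 (r(j) = 1*7 = 7)
Q(C) = 7*C (Q(C) = C*7 = 7*C)
(12 - 7)*Q(5) = (12 - 7)*(7*5) = 5*35 = 175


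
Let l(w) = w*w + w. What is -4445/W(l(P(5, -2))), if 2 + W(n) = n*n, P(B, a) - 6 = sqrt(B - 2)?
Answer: -224917/45884 + 104013*sqrt(3)/45884 ≈ -0.97553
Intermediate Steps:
P(B, a) = 6 + sqrt(-2 + B) (P(B, a) = 6 + sqrt(B - 2) = 6 + sqrt(-2 + B))
l(w) = w + w**2 (l(w) = w**2 + w = w + w**2)
W(n) = -2 + n**2 (W(n) = -2 + n*n = -2 + n**2)
-4445/W(l(P(5, -2))) = -4445/(-2 + ((6 + sqrt(-2 + 5))*(1 + (6 + sqrt(-2 + 5))))**2) = -4445/(-2 + ((6 + sqrt(3))*(1 + (6 + sqrt(3))))**2) = -4445/(-2 + ((6 + sqrt(3))*(7 + sqrt(3)))**2) = -4445/(-2 + (6 + sqrt(3))**2*(7 + sqrt(3))**2)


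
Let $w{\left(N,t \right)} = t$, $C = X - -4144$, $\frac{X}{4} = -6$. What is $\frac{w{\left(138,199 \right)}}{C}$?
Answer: $\frac{199}{4120} \approx 0.048301$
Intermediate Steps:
$X = -24$ ($X = 4 \left(-6\right) = -24$)
$C = 4120$ ($C = -24 - -4144 = -24 + 4144 = 4120$)
$\frac{w{\left(138,199 \right)}}{C} = \frac{199}{4120}$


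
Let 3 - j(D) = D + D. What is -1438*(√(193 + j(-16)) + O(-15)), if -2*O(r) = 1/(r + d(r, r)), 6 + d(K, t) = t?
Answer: -719/36 - 2876*√57 ≈ -21733.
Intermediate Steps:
d(K, t) = -6 + t
j(D) = 3 - 2*D (j(D) = 3 - (D + D) = 3 - 2*D)
O(r) = -1/(2*(-6 + 2*r)) (O(r) = -1/(2*(r + (-6 + r))) = -1/(2*(-6 + 2*r)))
-1438*(√(193 + j(-16)) + O(-15)) = -1438*(√(193 + (3 - 2*(-16))) - 1/(-12 + 4*(-15))) = -1438*(√(193 + (3 + 32)) - 1/(-12 - 60)) = -1438*(√(193 + 35) - 1/(-72)) = -1438*(√228 - 1*(-1/72)) = -1438*(2*√57 + 1/72) = -1438*(1/72 + 2*√57) = -719/36 - 2876*√57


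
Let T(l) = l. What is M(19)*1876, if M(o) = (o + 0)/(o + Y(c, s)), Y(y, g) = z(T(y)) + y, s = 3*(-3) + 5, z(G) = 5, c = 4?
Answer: 1273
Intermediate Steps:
s = -4 (s = -9 + 5 = -4)
Y(y, g) = 5 + y
M(o) = o/(9 + o) (M(o) = (o + 0)/(o + (5 + 4)) = o/(o + 9) = o/(9 + o))
M(19)*1876 = (19/(9 + 19))*1876 = (19/28)*1876 = 1273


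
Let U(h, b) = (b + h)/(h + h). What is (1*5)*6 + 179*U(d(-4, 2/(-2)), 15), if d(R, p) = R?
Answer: -1729/8 ≈ -216.13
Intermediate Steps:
U(h, b) = (b + h)/(2*h) (U(h, b) = (b + h)/((2*h)) = (b + h)*(1/(2*h)) = (b + h)/(2*h))
(1*5)*6 + 179*U(d(-4, 2/(-2)), 15) = (1*5)*6 + 179*((1/2)*(15 - 4)/(-4)) = 5*6 + 179*((1/2)*(-1/4)*11) = 30 + 179*(-11/8) = 30 - 1969/8 = -1729/8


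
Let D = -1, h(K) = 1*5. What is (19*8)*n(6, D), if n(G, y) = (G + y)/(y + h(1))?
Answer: 190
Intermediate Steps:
h(K) = 5
n(G, y) = (G + y)/(5 + y) (n(G, y) = (G + y)/(y + 5) = (G + y)/(5 + y))
(19*8)*n(6, D) = (19*8)*((6 - 1)/(5 - 1)) = 152*(5/4) = 190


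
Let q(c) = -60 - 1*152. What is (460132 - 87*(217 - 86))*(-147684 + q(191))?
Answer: -66366111560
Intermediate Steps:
q(c) = -212 (q(c) = -60 - 152 = -212)
(460132 - 87*(217 - 86))*(-147684 + q(191)) = (460132 - 87*(217 - 86))*(-147684 - 212) = (460132 - 87*131)*(-147896) = (460132 - 11397)*(-147896) = 448735*(-147896) = -66366111560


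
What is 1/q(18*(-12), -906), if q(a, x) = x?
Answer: -1/906 ≈ -0.0011038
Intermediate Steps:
1/q(18*(-12), -906) = 1/(-906) = -1/906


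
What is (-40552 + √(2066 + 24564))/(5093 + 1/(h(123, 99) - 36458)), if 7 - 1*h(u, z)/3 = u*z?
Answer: -2958998336/371626023 + 72968*√26630/371626023 ≈ -7.9303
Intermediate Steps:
h(u, z) = 21 - 3*u*z
(-40552 + √(2066 + 24564))/(5093 + 1/(h(123, 99) - 36458)) = (-40552 + √(2066 + 24564))/(5093 + 1/((21 - 3*123*99) - 36458)) = (-40552 + √26630)/(5093 + 1/((21 - 36531) - 36458)) = (-40552 + √26630)/(5093 + 1/(-36510 - 36458)) = (-40552 + √26630)/(5093 + 1/(-72968)) = (-40552 + √26630)/(5093 - 1/72968) = (-40552 + √26630)/(371626023/72968) = (-40552 + √26630)*(72968/371626023) = -2958998336/371626023 + 72968*√26630/371626023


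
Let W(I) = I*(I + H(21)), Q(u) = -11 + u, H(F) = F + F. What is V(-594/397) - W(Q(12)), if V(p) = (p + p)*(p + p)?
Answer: -5365843/157609 ≈ -34.045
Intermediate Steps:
H(F) = 2*F
V(p) = 4*p**2 (V(p) = (2*p)*(2*p) = 4*p**2)
W(I) = I*(42 + I) (W(I) = I*(I + 2*21) = I*(I + 42) = I*(42 + I))
V(-594/397) - W(Q(12)) = 4*(-594/397)**2 - (-11 + 12)*(42 + (-11 + 12)) = 4*(-594*1/397)**2 - (42 + 1) = 4*(-594/397)**2 - 43 = 4*(352836/157609) - 1*43 = 1411344/157609 - 43 = -5365843/157609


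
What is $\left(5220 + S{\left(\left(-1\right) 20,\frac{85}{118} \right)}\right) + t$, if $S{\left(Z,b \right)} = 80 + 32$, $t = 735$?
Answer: $6067$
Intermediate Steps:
$S{\left(Z,b \right)} = 112$
$\left(5220 + S{\left(\left(-1\right) 20,\frac{85}{118} \right)}\right) + t = \left(5220 + 112\right) + 735 = 5332 + 735 = 6067$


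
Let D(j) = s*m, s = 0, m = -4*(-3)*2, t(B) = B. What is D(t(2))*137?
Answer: 0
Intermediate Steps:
m = 24 (m = 12*2 = 24)
D(j) = 0 (D(j) = 0*24 = 0)
D(t(2))*137 = 0*137 = 0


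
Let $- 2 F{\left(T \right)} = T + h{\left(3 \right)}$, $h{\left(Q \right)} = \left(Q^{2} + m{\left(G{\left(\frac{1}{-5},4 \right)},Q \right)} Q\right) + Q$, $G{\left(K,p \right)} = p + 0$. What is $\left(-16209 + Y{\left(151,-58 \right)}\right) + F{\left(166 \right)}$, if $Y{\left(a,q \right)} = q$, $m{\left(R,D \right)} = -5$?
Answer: $- \frac{32697}{2} \approx -16349.0$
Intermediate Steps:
$G{\left(K,p \right)} = p$
$h{\left(Q \right)} = Q^{2} - 4 Q$ ($h{\left(Q \right)} = \left(Q^{2} - 5 Q\right) + Q = Q^{2} - 4 Q$)
$F{\left(T \right)} = \frac{3}{2} - \frac{T}{2}$ ($F{\left(T \right)} = - \frac{T + 3 \left(-4 + 3\right)}{2} = - \frac{T + 3 \left(-1\right)}{2} = - \frac{T - 3}{2} = - \frac{-3 + T}{2} = \frac{3}{2} - \frac{T}{2}$)
$\left(-16209 + Y{\left(151,-58 \right)}\right) + F{\left(166 \right)} = \left(-16209 - 58\right) + \left(\frac{3}{2} - 83\right) = -16267 + \left(\frac{3}{2} - 83\right) = -16267 - \frac{163}{2} = - \frac{32697}{2}$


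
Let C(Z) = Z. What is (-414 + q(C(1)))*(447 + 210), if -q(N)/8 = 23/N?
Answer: -392886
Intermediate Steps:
q(N) = -184/N
(-414 + q(C(1)))*(447 + 210) = (-414 - 184/1)*(447 + 210) = (-414 - 184*1)*657 = (-414 - 184)*657 = -598*657 = -392886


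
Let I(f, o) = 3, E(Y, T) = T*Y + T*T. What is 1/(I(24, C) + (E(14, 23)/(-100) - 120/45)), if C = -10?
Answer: -300/2453 ≈ -0.12230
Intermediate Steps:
E(Y, T) = T² + T*Y (E(Y, T) = T*Y + T² = T² + T*Y)
1/(I(24, C) + (E(14, 23)/(-100) - 120/45)) = 1/(3 + ((23*(23 + 14))/(-100) - 120/45)) = 1/(3 + ((23*37)*(-1/100) - 120*1/45)) = 1/(3 + (851*(-1/100) - 8/3)) = 1/(3 + (-851/100 - 8/3)) = 1/(3 - 3353/300) = 1/(-2453/300) = -300/2453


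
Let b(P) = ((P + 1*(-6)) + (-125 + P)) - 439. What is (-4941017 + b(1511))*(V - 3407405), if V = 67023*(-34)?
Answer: 28081604101655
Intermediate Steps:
V = -2278782
b(P) = -570 + 2*P (b(P) = ((P - 6) + (-125 + P)) - 439 = ((-6 + P) + (-125 + P)) - 439 = (-131 + 2*P) - 439 = -570 + 2*P)
(-4941017 + b(1511))*(V - 3407405) = (-4941017 + (-570 + 2*1511))*(-2278782 - 3407405) = (-4941017 + (-570 + 3022))*(-5686187) = (-4941017 + 2452)*(-5686187) = -4938565*(-5686187) = 28081604101655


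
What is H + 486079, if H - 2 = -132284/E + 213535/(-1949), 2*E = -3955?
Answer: 3746526854002/7708295 ≈ 4.8604e+5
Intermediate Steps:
E = -3955/2 (E = (1/2)*(-3955) = -3955/2 ≈ -1977.5)
H = -313471303/7708295 (H = 2 + (-132284/(-3955/2) + 213535/(-1949)) = 2 + (-132284*(-2/3955) + 213535*(-1/1949)) = 2 + (264568/3955 - 213535/1949) = 2 - 328887893/7708295 = -313471303/7708295 ≈ -40.667)
H + 486079 = -313471303/7708295 + 486079 = 3746526854002/7708295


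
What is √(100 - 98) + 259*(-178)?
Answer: -46102 + √2 ≈ -46101.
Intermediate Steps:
√(100 - 98) + 259*(-178) = √2 - 46102 = -46102 + √2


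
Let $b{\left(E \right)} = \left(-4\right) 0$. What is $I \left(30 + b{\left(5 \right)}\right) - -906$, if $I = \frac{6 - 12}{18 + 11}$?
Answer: $\frac{26094}{29} \approx 899.79$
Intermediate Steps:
$b{\left(E \right)} = 0$
$I = - \frac{6}{29} \approx -0.2069$
$I \left(30 + b{\left(5 \right)}\right) - -906 = - \frac{6 \left(30 + 0\right)}{29} - -906 = \left(- \frac{6}{29}\right) 30 + 906 = - \frac{180}{29} + 906 = \frac{26094}{29}$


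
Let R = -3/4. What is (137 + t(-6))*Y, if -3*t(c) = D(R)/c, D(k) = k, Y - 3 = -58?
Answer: -180785/24 ≈ -7532.7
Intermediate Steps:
R = -3/4 (R = -3*1/4 = -3/4 ≈ -0.75000)
Y = -55 (Y = 3 - 58 = -55)
t(c) = 1/(4*c) (t(c) = -(-1)/(4*c) = 1/(4*c))
(137 + t(-6))*Y = (137 + (1/4)/(-6))*(-55) = (137 + (1/4)*(-1/6))*(-55) = (137 - 1/24)*(-55) = (3287/24)*(-55) = -180785/24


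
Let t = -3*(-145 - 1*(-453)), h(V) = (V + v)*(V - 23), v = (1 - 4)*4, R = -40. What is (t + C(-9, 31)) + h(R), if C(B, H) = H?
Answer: 2383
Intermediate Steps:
v = -12 (v = -3*4 = -12)
h(V) = (-23 + V)*(-12 + V) (h(V) = (V - 12)*(V - 23) = (-12 + V)*(-23 + V) = (-23 + V)*(-12 + V))
t = -924 (t = -3*(-145 + 453) = -3*308 = -924)
(t + C(-9, 31)) + h(R) = (-924 + 31) + (276 + (-40)² - 35*(-40)) = -893 + (276 + 1600 + 1400) = -893 + 3276 = 2383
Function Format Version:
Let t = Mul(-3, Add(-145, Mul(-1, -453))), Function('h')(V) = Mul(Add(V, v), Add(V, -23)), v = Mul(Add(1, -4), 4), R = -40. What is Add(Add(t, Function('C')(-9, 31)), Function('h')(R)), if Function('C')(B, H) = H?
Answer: 2383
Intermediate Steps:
v = -12 (v = Mul(-3, 4) = -12)
Function('h')(V) = Mul(Add(-23, V), Add(-12, V)) (Function('h')(V) = Mul(Add(V, -12), Add(V, -23)) = Mul(Add(-12, V), Add(-23, V)) = Mul(Add(-23, V), Add(-12, V)))
t = -924 (t = Mul(-3, Add(-145, 453)) = Mul(-3, 308) = -924)
Add(Add(t, Function('C')(-9, 31)), Function('h')(R)) = Add(Add(-924, 31), Add(276, Pow(-40, 2), Mul(-35, -40))) = Add(-893, Add(276, 1600, 1400)) = Add(-893, 3276) = 2383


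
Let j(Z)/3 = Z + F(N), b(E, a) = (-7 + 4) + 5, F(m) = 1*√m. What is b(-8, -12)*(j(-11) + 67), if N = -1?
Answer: 68 + 6*I ≈ 68.0 + 6.0*I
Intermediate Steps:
F(m) = √m
b(E, a) = 2 (b(E, a) = -3 + 5 = 2)
j(Z) = 3*I + 3*Z (j(Z) = 3*(Z + √(-1)) = 3*(Z + I) = 3*(I + Z) = 3*I + 3*Z)
b(-8, -12)*(j(-11) + 67) = 2*((3*I + 3*(-11)) + 67) = 2*((3*I - 33) + 67) = 2*((-33 + 3*I) + 67) = 2*(34 + 3*I) = 68 + 6*I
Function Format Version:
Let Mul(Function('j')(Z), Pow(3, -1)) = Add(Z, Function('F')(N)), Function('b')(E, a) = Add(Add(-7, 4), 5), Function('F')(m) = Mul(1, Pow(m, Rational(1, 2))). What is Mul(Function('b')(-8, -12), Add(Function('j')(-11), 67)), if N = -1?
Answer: Add(68, Mul(6, I)) ≈ Add(68.000, Mul(6.0000, I))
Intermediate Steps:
Function('F')(m) = Pow(m, Rational(1, 2))
Function('b')(E, a) = 2 (Function('b')(E, a) = Add(-3, 5) = 2)
Function('j')(Z) = Add(Mul(3, I), Mul(3, Z)) (Function('j')(Z) = Mul(3, Add(Z, Pow(-1, Rational(1, 2)))) = Mul(3, Add(Z, I)) = Mul(3, Add(I, Z)) = Add(Mul(3, I), Mul(3, Z)))
Mul(Function('b')(-8, -12), Add(Function('j')(-11), 67)) = Mul(2, Add(Add(Mul(3, I), Mul(3, -11)), 67)) = Mul(2, Add(Add(Mul(3, I), -33), 67)) = Mul(2, Add(Add(-33, Mul(3, I)), 67)) = Mul(2, Add(34, Mul(3, I))) = Add(68, Mul(6, I))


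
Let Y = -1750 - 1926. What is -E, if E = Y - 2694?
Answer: 6370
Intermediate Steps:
Y = -3676
E = -6370 (E = -3676 - 2694 = -6370)
-E = -1*(-6370) = 6370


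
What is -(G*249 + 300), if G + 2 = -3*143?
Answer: 107019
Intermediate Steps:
G = -431 (G = -2 - 3*143 = -2 - 429 = -431)
-(G*249 + 300) = -(-431*249 + 300) = -(-107319 + 300) = -1*(-107019) = 107019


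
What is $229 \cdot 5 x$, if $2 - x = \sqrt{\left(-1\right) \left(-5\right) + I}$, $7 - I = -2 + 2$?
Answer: $2290 - 2290 \sqrt{3} \approx -1676.4$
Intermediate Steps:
$I = 7$ ($I = 7 - \left(-2 + 2\right) = 7 - 0 = 7 + 0 = 7$)
$x = 2 - 2 \sqrt{3}$ ($x = 2 - \sqrt{\left(-1\right) \left(-5\right) + 7} = 2 - \sqrt{5 + 7} = 2 - \sqrt{12} = 2 - 2 \sqrt{3} \approx -1.4641$)
$229 \cdot 5 x = 229 \cdot 5 \left(2 - 2 \sqrt{3}\right) = 229 \left(10 - 10 \sqrt{3}\right) = 2290 - 2290 \sqrt{3}$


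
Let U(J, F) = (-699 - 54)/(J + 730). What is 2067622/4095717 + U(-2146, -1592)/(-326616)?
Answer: 106249756530259/210469001377728 ≈ 0.50482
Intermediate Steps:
U(J, F) = -753/(730 + J)
2067622/4095717 + U(-2146, -1592)/(-326616) = 2067622/4095717 - 753/(730 - 2146)/(-326616) = 2067622*(1/4095717) - 753/(-1416)*(-1/326616) = 2067622/4095717 - 753*(-1/1416)*(-1/326616) = 2067622/4095717 + (251/472)*(-1/326616) = 2067622/4095717 - 251/154162752 = 106249756530259/210469001377728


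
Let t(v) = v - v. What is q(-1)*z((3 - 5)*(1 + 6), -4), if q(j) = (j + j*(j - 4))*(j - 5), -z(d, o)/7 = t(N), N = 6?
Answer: 0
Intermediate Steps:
t(v) = 0
z(d, o) = 0 (z(d, o) = -7*0 = 0)
q(j) = (-5 + j)*(j + j*(-4 + j)) (q(j) = (j + j*(-4 + j))*(-5 + j) = (-5 + j)*(j + j*(-4 + j)))
q(-1)*z((3 - 5)*(1 + 6), -4) = -(15 + (-1)² - 8*(-1))*0 = -(15 + 1 + 8)*0 = -1*24*0 = -24*0 = 0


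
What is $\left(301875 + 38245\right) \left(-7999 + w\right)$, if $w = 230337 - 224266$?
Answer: $-655751360$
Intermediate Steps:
$w = 6071$
$\left(301875 + 38245\right) \left(-7999 + w\right) = \left(301875 + 38245\right) \left(-7999 + 6071\right) = 340120 \left(-1928\right) = -655751360$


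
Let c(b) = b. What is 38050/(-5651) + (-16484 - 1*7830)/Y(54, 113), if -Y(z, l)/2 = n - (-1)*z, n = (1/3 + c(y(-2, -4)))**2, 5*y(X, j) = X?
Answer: 14994976025/68665301 ≈ 218.38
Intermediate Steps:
y(X, j) = X/5
n = 1/225 (n = (1/3 + (1/5)*(-2))**2 = (1/3 - 2/5)**2 = (-1/15)**2 = 1/225 ≈ 0.0044444)
Y(z, l) = -2/225 - 2*z (Y(z, l) = -2*(1/225 - (-1)*z) = -2*(1/225 + z) = -2/225 - 2*z)
38050/(-5651) + (-16484 - 1*7830)/Y(54, 113) = 38050/(-5651) + (-16484 - 1*7830)/(-2/225 - 2*54) = 38050*(-1/5651) + (-16484 - 7830)/(-2/225 - 108) = -38050/5651 - 24314/(-24302/225) = -38050/5651 - 24314*(-225/24302) = -38050/5651 + 2735325/12151 = 14994976025/68665301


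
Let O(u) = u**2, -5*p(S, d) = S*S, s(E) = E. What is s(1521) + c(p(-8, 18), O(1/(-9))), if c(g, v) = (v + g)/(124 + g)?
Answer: 68494577/45036 ≈ 1520.9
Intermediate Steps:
p(S, d) = -S**2/5 (p(S, d) = -S*S/5 = -S**2/5)
c(g, v) = (g + v)/(124 + g)
s(1521) + c(p(-8, 18), O(1/(-9))) = 1521 + (-1/5*(-8)**2 + (1/(-9))**2)/(124 - 1/5*(-8)**2) = 1521 + (-1/5*64 + (-1/9)**2)/(124 - 1/5*64) = 1521 + (-64/5 + 1/81)/(124 - 64/5) = 1521 - 5179/405/(556/5) = 1521 + (5/556)*(-5179/405) = 1521 - 5179/45036 = 68494577/45036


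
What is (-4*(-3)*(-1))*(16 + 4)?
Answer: -240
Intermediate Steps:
(-4*(-3)*(-1))*(16 + 4) = (12*(-1))*20 = -12*20 = -240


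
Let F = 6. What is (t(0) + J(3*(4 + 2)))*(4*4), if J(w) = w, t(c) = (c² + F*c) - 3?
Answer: 240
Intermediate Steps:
t(c) = -3 + c² + 6*c (t(c) = (c² + 6*c) - 3 = -3 + c² + 6*c)
(t(0) + J(3*(4 + 2)))*(4*4) = ((-3 + 0² + 6*0) + 3*(4 + 2))*(4*4) = ((-3 + 0 + 0) + 3*6)*16 = (-3 + 18)*16 = 15*16 = 240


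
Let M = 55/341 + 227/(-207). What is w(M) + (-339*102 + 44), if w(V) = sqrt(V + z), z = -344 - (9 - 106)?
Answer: -34534 + I*sqrt(1134383713)/2139 ≈ -34534.0 + 15.746*I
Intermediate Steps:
M = -6002/6417 (M = 55*(1/341) + 227*(-1/207) = 5/31 - 227/207 = -6002/6417 ≈ -0.93533)
z = -247 (z = -344 - 1*(-97) = -344 + 97 = -247)
w(V) = sqrt(-247 + V) (w(V) = sqrt(V - 247) = sqrt(-247 + V))
w(M) + (-339*102 + 44) = sqrt(-247 - 6002/6417) + (-339*102 + 44) = sqrt(-1591001/6417) + (-34578 + 44) = I*sqrt(1134383713)/2139 - 34534 = -34534 + I*sqrt(1134383713)/2139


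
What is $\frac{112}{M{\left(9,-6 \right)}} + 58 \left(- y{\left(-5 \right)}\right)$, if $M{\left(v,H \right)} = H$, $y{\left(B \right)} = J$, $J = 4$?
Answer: $- \frac{752}{3} \approx -250.67$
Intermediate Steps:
$y{\left(B \right)} = 4$
$\frac{112}{M{\left(9,-6 \right)}} + 58 \left(- y{\left(-5 \right)}\right) = \frac{112}{-6} + 58 \left(\left(-1\right) 4\right) = 112 \left(- \frac{1}{6}\right) + 58 \left(-4\right) = - \frac{56}{3} - 232 = - \frac{752}{3}$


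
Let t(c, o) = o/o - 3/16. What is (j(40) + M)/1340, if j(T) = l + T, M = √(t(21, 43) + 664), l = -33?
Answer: 7/1340 + √10637/5360 ≈ 0.024466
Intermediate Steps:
t(c, o) = 13/16 (t(c, o) = 1 - 3*1/16 = 1 - 3/16 = 13/16)
M = √10637/4 (M = √(13/16 + 664) = √(10637/16) = √10637/4 ≈ 25.784)
j(T) = -33 + T
(j(40) + M)/1340 = ((-33 + 40) + √10637/4)/1340 = (7 + √10637/4)*(1/1340) = 7/1340 + √10637/5360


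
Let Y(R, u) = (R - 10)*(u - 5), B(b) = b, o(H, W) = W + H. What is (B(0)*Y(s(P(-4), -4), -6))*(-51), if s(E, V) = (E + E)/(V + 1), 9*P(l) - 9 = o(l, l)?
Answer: 0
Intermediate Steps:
o(H, W) = H + W
P(l) = 1 + 2*l/9 (P(l) = 1 + (l + l)/9 = 1 + (2*l)/9 = 1 + 2*l/9)
s(E, V) = 2*E/(1 + V) (s(E, V) = (2*E)/(1 + V) = 2*E/(1 + V))
Y(R, u) = (-10 + R)*(-5 + u)
(B(0)*Y(s(P(-4), -4), -6))*(-51) = (0*(50 - 10*(-6) - 10*(1 + (2/9)*(-4))/(1 - 4) + (2*(1 + (2/9)*(-4))/(1 - 4))*(-6)))*(-51) = (0*(50 + 60 - 10*(1 - 8/9)/(-3) + (2*(1 - 8/9)/(-3))*(-6)))*(-51) = (0*(50 + 60 - 10*(-1)/(9*3) + (2*(⅑)*(-⅓))*(-6)))*(-51) = (0*(50 + 60 - 5*(-2/27) - 2/27*(-6)))*(-51) = (0*(50 + 60 + 10/27 + 4/9))*(-51) = (0*(2992/27))*(-51) = 0*(-51) = 0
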